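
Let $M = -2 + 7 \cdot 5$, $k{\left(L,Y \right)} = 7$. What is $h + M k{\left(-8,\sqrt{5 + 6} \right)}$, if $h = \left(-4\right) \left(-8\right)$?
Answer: $263$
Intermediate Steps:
$M = 33$ ($M = -2 + 35 = 33$)
$h = 32$
$h + M k{\left(-8,\sqrt{5 + 6} \right)} = 32 + 33 \cdot 7 = 32 + 231 = 263$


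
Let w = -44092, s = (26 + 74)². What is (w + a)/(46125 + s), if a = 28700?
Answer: -15392/56125 ≈ -0.27424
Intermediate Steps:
s = 10000 (s = 100² = 10000)
(w + a)/(46125 + s) = (-44092 + 28700)/(46125 + 10000) = -15392/56125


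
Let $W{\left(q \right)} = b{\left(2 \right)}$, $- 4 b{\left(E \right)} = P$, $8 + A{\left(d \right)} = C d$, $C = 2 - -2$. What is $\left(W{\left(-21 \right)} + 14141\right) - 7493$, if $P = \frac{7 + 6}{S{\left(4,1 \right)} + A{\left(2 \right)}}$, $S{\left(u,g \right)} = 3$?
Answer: $\frac{79763}{12} \approx 6646.9$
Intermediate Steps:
$C = 4$ ($C = 2 + 2 = 4$)
$A{\left(d \right)} = -8 + 4 d$
$P = \frac{13}{3}$ ($P = \frac{7 + 6}{3 + \left(-8 + 4 \cdot 2\right)} = \frac{13}{3 + \left(-8 + 8\right)} = \frac{13}{3 + 0} = \frac{13}{3} \approx 4.3333$)
$b{\left(E \right)} = - \frac{13}{12}$ ($b{\left(E \right)} = \left(- \frac{1}{4}\right) \frac{13}{3} = - \frac{13}{12}$)
$W{\left(q \right)} = - \frac{13}{12}$
$\left(W{\left(-21 \right)} + 14141\right) - 7493 = \left(- \frac{13}{12} + 14141\right) - 7493 = \frac{169679}{12} - 7493 = \frac{79763}{12}$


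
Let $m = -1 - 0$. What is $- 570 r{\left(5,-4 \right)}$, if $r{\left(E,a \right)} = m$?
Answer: $570$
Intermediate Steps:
$m = -1$ ($m = -1 + 0 = -1$)
$r{\left(E,a \right)} = -1$
$- 570 r{\left(5,-4 \right)} = \left(-570\right) \left(-1\right) = 570$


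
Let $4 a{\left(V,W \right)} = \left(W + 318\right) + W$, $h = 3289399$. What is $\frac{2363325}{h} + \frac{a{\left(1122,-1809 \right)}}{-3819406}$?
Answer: $\frac{9029211439125}{12563550276994} \approx 0.71868$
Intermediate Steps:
$a{\left(V,W \right)} = \frac{159}{2} + \frac{W}{2}$ ($a{\left(V,W \right)} = \frac{\left(W + 318\right) + W}{4} = \frac{\left(318 + W\right) + W}{4} = \frac{318 + 2 W}{4} = \frac{159}{2} + \frac{W}{2}$)
$\frac{2363325}{h} + \frac{a{\left(1122,-1809 \right)}}{-3819406} = \frac{2363325}{3289399} + \frac{\frac{159}{2} + \frac{1}{2} \left(-1809\right)}{-3819406} = 2363325 \cdot \frac{1}{3289399} + \left(\frac{159}{2} - \frac{1809}{2}\right) \left(- \frac{1}{3819406}\right) = \frac{2363325}{3289399} - - \frac{825}{3819406} = \frac{2363325}{3289399} + \frac{825}{3819406} = \frac{9029211439125}{12563550276994}$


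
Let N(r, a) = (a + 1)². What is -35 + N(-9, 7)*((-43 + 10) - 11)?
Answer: -2851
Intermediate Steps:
N(r, a) = (1 + a)²
-35 + N(-9, 7)*((-43 + 10) - 11) = -35 + (1 + 7)²*((-43 + 10) - 11) = -35 + 8²*(-33 - 11) = -35 + 64*(-44) = -35 - 2816 = -2851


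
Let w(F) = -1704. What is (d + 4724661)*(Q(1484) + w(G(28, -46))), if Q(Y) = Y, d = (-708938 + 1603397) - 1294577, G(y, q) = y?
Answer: -951399460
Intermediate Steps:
d = -400118 (d = 894459 - 1294577 = -400118)
(d + 4724661)*(Q(1484) + w(G(28, -46))) = (-400118 + 4724661)*(1484 - 1704) = 4324543*(-220) = -951399460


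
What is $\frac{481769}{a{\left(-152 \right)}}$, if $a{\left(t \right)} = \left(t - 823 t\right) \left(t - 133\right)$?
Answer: $- \frac{481769}{35609040} \approx -0.013529$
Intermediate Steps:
$a{\left(t \right)} = - 822 t \left(-133 + t\right)$
$\frac{481769}{a{\left(-152 \right)}} = \frac{481769}{822 \left(-152\right) \left(133 - -152\right)} = \frac{481769}{822 \left(-152\right) \left(133 + 152\right)} = \frac{481769}{822 \left(-152\right) 285} = \frac{481769}{-35609040} = 481769 \left(- \frac{1}{35609040}\right) = - \frac{481769}{35609040}$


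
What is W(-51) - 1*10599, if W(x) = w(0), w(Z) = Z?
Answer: -10599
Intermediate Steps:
W(x) = 0
W(-51) - 1*10599 = 0 - 1*10599 = 0 - 10599 = -10599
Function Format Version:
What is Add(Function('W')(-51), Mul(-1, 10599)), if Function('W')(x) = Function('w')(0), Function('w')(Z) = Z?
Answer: -10599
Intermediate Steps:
Function('W')(x) = 0
Add(Function('W')(-51), Mul(-1, 10599)) = Add(0, Mul(-1, 10599)) = Add(0, -10599) = -10599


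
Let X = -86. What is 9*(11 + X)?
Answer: -675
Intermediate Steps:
9*(11 + X) = 9*(11 - 86) = 9*(-75) = -675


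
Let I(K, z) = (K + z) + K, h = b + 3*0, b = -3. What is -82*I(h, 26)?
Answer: -1640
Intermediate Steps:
h = -3 (h = -3 + 3*0 = -3 + 0 = -3)
I(K, z) = z + 2*K
-82*I(h, 26) = -82*(26 + 2*(-3)) = -82*(26 - 6) = -82*20 = -1640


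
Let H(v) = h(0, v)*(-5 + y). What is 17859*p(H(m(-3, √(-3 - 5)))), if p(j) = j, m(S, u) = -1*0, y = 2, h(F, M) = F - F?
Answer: 0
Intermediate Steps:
h(F, M) = 0
m(S, u) = 0
H(v) = 0 (H(v) = 0*(-5 + 2) = 0*(-3) = 0)
17859*p(H(m(-3, √(-3 - 5)))) = 17859*0 = 0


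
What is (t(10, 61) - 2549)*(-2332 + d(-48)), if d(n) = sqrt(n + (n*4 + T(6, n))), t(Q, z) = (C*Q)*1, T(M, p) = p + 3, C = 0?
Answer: 5944268 - 2549*I*sqrt(285) ≈ 5.9443e+6 - 43032.0*I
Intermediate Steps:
T(M, p) = 3 + p
t(Q, z) = 0 (t(Q, z) = (0*Q)*1 = 0*1 = 0)
d(n) = sqrt(3 + 6*n) (d(n) = sqrt(n + (n*4 + (3 + n))) = sqrt(n + (4*n + (3 + n))) = sqrt(n + (3 + 5*n)) = sqrt(3 + 6*n))
(t(10, 61) - 2549)*(-2332 + d(-48)) = (0 - 2549)*(-2332 + sqrt(3 + 6*(-48))) = -2549*(-2332 + sqrt(3 - 288)) = -2549*(-2332 + sqrt(-285)) = -2549*(-2332 + I*sqrt(285)) = 5944268 - 2549*I*sqrt(285)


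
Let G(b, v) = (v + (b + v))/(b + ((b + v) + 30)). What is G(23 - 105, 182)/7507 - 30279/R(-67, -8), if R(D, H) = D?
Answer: 1818438773/4023752 ≈ 451.93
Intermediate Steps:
G(b, v) = (b + 2*v)/(30 + v + 2*b) (G(b, v) = (b + 2*v)/(b + (30 + b + v)) = (b + 2*v)/(30 + v + 2*b))
G(23 - 105, 182)/7507 - 30279/R(-67, -8) = (((23 - 105) + 2*182)/(30 + 182 + 2*(23 - 105)))/7507 - 30279/(-67) = ((-82 + 364)/(30 + 182 + 2*(-82)))*(1/7507) - 30279*(-1/67) = (282/(30 + 182 - 164))*(1/7507) + 30279/67 = (282/48)*(1/7507) + 30279/67 = ((1/48)*282)*(1/7507) + 30279/67 = (47/8)*(1/7507) + 30279/67 = 47/60056 + 30279/67 = 1818438773/4023752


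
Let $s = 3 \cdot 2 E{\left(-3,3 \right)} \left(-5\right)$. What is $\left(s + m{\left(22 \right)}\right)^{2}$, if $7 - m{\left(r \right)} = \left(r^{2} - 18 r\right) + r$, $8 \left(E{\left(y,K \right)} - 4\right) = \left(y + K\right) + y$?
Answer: $\frac{717409}{16} \approx 44838.0$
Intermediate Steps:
$E{\left(y,K \right)} = 4 + \frac{y}{4} + \frac{K}{8}$ ($E{\left(y,K \right)} = 4 + \frac{\left(y + K\right) + y}{8} = 4 + \frac{\left(K + y\right) + y}{8} = 4 + \frac{K + 2 y}{8} = 4 + \left(\frac{y}{4} + \frac{K}{8}\right) = 4 + \frac{y}{4} + \frac{K}{8}$)
$m{\left(r \right)} = 7 - r^{2} + 17 r$ ($m{\left(r \right)} = 7 - \left(\left(r^{2} - 18 r\right) + r\right) = 7 - \left(r^{2} - 17 r\right) = 7 - r^{2} + 17 r$)
$s = - \frac{435}{4}$ ($s = 3 \cdot 2 \left(4 + \frac{1}{4} \left(-3\right) + \frac{1}{8} \cdot 3\right) \left(-5\right) = 6 \left(4 - \frac{3}{4} + \frac{3}{8}\right) \left(-5\right) = 6 \cdot \frac{29}{8} \left(-5\right) = \frac{87}{4} \left(-5\right) = - \frac{435}{4} \approx -108.75$)
$\left(s + m{\left(22 \right)}\right)^{2} = \left(- \frac{435}{4} + \left(7 - 22^{2} + 17 \cdot 22\right)\right)^{2} = \left(- \frac{435}{4} + \left(7 - 484 + 374\right)\right)^{2} = \left(- \frac{435}{4} - 103\right)^{2} = \left(- \frac{847}{4}\right)^{2} = \frac{717409}{16}$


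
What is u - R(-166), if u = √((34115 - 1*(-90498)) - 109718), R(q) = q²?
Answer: -27556 + 3*√1655 ≈ -27434.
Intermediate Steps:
u = 3*√1655 (u = √((34115 + 90498) - 109718) = √(124613 - 109718) = √14895 = 3*√1655 ≈ 122.05)
u - R(-166) = 3*√1655 - 1*(-166)² = 3*√1655 - 1*27556 = 3*√1655 - 27556 = -27556 + 3*√1655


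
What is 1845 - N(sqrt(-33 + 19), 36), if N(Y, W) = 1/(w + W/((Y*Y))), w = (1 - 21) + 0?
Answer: 291517/158 ≈ 1845.0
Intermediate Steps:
w = -20 (w = -20 + 0 = -20)
N(Y, W) = 1/(-20 + W/Y**2) (N(Y, W) = 1/(-20 + W/((Y*Y))) = 1/(-20 + W/(Y**2)) = 1/(-20 + W/Y**2))
1845 - N(sqrt(-33 + 19), 36) = 1845 - (sqrt(-33 + 19))**2/(36 - 20*(sqrt(-33 + 19))**2) = 1845 - (sqrt(-14))**2/(36 - 20*(sqrt(-14))**2) = 1845 - (I*sqrt(14))**2/(36 - 20*(I*sqrt(14))**2) = 1845 - (-14)/(36 - 20*(-14)) = 1845 - (-14)/(36 + 280) = 1845 - (-14)/316 = 1845 - 1*(-7/158) = 1845 + 7/158 = 291517/158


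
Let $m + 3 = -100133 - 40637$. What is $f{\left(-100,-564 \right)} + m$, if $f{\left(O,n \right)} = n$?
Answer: $-141337$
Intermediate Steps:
$m = -140773$ ($m = -3 - 140770 = -140773$)
$f{\left(-100,-564 \right)} + m = -564 - 140773 = -141337$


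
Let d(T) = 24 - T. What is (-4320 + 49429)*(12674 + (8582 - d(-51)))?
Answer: 955453729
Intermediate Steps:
(-4320 + 49429)*(12674 + (8582 - d(-51))) = (-4320 + 49429)*(12674 + (8582 - (24 - 1*(-51)))) = 45109*(12674 + (8582 - (24 + 51))) = 45109*(12674 + (8582 - 1*75)) = 45109*(12674 + (8582 - 75)) = 45109*(12674 + 8507) = 45109*21181 = 955453729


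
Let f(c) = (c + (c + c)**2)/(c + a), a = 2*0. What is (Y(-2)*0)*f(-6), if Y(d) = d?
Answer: 0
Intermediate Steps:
a = 0
f(c) = (c + 4*c**2)/c (f(c) = (c + (c + c)**2)/(c + 0) = (c + (2*c)**2)/c = (c + 4*c**2)/c)
(Y(-2)*0)*f(-6) = (-2*0)*(1 + 4*(-6)) = 0*(1 - 24) = 0*(-23) = 0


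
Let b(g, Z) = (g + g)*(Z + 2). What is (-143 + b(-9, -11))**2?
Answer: 361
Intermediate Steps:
b(g, Z) = 2*g*(2 + Z) (b(g, Z) = (2*g)*(2 + Z) = 2*g*(2 + Z))
(-143 + b(-9, -11))**2 = (-143 + 2*(-9)*(2 - 11))**2 = (-143 + 2*(-9)*(-9))**2 = (-143 + 162)**2 = 19**2 = 361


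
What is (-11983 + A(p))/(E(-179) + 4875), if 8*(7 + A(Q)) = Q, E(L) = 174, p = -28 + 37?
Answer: -95911/40392 ≈ -2.3745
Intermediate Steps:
p = 9
A(Q) = -7 + Q/8
(-11983 + A(p))/(E(-179) + 4875) = (-11983 + (-7 + (⅛)*9))/(174 + 4875) = (-11983 + (-7 + 9/8))/5049 = (-11983 - 47/8)*(1/5049) = -95911/8*1/5049 = -95911/40392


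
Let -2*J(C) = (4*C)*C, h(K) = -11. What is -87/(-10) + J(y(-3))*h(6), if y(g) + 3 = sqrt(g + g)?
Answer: 747/10 - 132*I*sqrt(6) ≈ 74.7 - 323.33*I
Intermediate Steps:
y(g) = -3 + sqrt(2)*sqrt(g) (y(g) = -3 + sqrt(g + g) = -3 + sqrt(2*g) = -3 + sqrt(2)*sqrt(g))
J(C) = -2*C**2 (J(C) = -4*C*C/2 = -2*C**2)
-87/(-10) + J(y(-3))*h(6) = -87/(-10) - 2*(-3 + sqrt(2)*sqrt(-3))**2*(-11) = -87*(-1/10) - 2*(-3 + sqrt(2)*(I*sqrt(3)))**2*(-11) = 87/10 - 2*(-3 + I*sqrt(6))**2*(-11) = 87/10 + 22*(-3 + I*sqrt(6))**2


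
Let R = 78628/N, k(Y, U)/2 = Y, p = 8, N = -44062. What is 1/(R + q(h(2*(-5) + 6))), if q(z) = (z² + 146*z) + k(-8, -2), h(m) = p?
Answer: 22031/26750382 ≈ 0.00082358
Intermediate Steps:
h(m) = 8
k(Y, U) = 2*Y
R = -39314/22031 (R = 78628/(-44062) = 78628*(-1/44062) = -39314/22031 ≈ -1.7845)
q(z) = -16 + z² + 146*z (q(z) = (z² + 146*z) + 2*(-8) = (z² + 146*z) - 16 = -16 + z² + 146*z)
1/(R + q(h(2*(-5) + 6))) = 1/(-39314/22031 + (-16 + 8² + 146*8)) = 1/(-39314/22031 + (-16 + 64 + 1168)) = 1/(-39314/22031 + 1216) = 1/(26750382/22031) = 22031/26750382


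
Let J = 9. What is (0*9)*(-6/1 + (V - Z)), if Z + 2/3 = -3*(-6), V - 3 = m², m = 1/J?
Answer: 0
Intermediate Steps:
m = ⅑ (m = 1/9 = ⅑ ≈ 0.11111)
V = 244/81 (V = 3 + (⅑)² = 3 + 1/81 = 244/81 ≈ 3.0123)
Z = 52/3 (Z = -⅔ - 3*(-6) = -⅔ + 18 = 52/3 ≈ 17.333)
(0*9)*(-6/1 + (V - Z)) = (0*9)*(-6/1 + (244/81 - 1*52/3)) = 0*(1*(-6) + (244/81 - 52/3)) = 0*(-6 - 1160/81) = 0*(-1646/81) = 0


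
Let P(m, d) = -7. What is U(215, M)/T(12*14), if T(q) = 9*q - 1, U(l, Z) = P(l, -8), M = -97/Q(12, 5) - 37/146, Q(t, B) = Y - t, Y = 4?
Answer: -7/1511 ≈ -0.0046327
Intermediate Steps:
Q(t, B) = 4 - t
M = 6933/584 (M = -97/(4 - 1*12) - 37/146 = -97/(4 - 12) - 37*1/146 = -97/(-8) - 37/146 = -97*(-⅛) - 37/146 = 97/8 - 37/146 = 6933/584 ≈ 11.872)
U(l, Z) = -7
T(q) = -1 + 9*q
U(215, M)/T(12*14) = -7/(-1 + 9*(12*14)) = -7/(-1 + 9*168) = -7/(-1 + 1512) = -7/1511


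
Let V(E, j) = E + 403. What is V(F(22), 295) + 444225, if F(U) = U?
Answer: 444650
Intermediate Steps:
V(E, j) = 403 + E
V(F(22), 295) + 444225 = (403 + 22) + 444225 = 425 + 444225 = 444650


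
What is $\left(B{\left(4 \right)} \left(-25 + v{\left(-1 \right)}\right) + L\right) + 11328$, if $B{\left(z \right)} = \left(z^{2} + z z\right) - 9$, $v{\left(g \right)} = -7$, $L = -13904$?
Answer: $-3312$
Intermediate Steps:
$B{\left(z \right)} = -9 + 2 z^{2}$ ($B{\left(z \right)} = \left(z^{2} + z^{2}\right) - 9 = 2 z^{2} - 9 = -9 + 2 z^{2}$)
$\left(B{\left(4 \right)} \left(-25 + v{\left(-1 \right)}\right) + L\right) + 11328 = \left(\left(-9 + 2 \cdot 4^{2}\right) \left(-25 - 7\right) - 13904\right) + 11328 = \left(\left(-9 + 2 \cdot 16\right) \left(-32\right) - 13904\right) + 11328 = \left(\left(-9 + 32\right) \left(-32\right) - 13904\right) + 11328 = \left(23 \left(-32\right) - 13904\right) + 11328 = \left(-736 - 13904\right) + 11328 = -14640 + 11328 = -3312$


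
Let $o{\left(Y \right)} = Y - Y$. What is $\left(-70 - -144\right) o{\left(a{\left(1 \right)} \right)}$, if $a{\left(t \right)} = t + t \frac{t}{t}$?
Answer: $0$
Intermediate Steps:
$a{\left(t \right)} = 2 t$ ($a{\left(t \right)} = t + t 1 = t + t = 2 t$)
$o{\left(Y \right)} = 0$
$\left(-70 - -144\right) o{\left(a{\left(1 \right)} \right)} = \left(-70 - -144\right) 0 = \left(-70 + 144\right) 0 = 74 \cdot 0 = 0$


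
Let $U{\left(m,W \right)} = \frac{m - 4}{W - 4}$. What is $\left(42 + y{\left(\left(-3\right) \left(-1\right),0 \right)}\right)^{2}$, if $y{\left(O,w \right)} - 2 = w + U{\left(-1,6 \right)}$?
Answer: $\frac{6889}{4} \approx 1722.3$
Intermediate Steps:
$U{\left(m,W \right)} = \frac{-4 + m}{-4 + W}$
$y{\left(O,w \right)} = - \frac{1}{2} + w$ ($y{\left(O,w \right)} = 2 + \left(w + \frac{-4 - 1}{-4 + 6}\right) = 2 + \left(w + \frac{1}{2} \left(-5\right)\right) = 2 + \left(w - \frac{5}{2}\right) = 2 + \left(- \frac{5}{2} + w\right) = - \frac{1}{2} + w$)
$\left(42 + y{\left(\left(-3\right) \left(-1\right),0 \right)}\right)^{2} = \left(42 + \left(- \frac{1}{2} + 0\right)\right)^{2} = \left(42 - \frac{1}{2}\right)^{2} = \left(\frac{83}{2}\right)^{2} = \frac{6889}{4}$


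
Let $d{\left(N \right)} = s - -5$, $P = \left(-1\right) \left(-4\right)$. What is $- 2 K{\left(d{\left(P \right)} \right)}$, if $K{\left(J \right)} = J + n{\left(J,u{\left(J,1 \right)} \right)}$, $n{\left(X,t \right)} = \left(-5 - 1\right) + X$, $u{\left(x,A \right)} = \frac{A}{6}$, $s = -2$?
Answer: $0$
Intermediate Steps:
$P = 4$
$u{\left(x,A \right)} = \frac{A}{6}$ ($u{\left(x,A \right)} = A \frac{1}{6} = \frac{A}{6}$)
$n{\left(X,t \right)} = -6 + X$
$d{\left(N \right)} = 3$ ($d{\left(N \right)} = -2 - -5 = -2 + 5 = 3$)
$K{\left(J \right)} = -6 + 2 J$ ($K{\left(J \right)} = J + \left(-6 + J\right) = -6 + 2 J$)
$- 2 K{\left(d{\left(P \right)} \right)} = - 2 \left(-6 + 2 \cdot 3\right) = - 2 \left(-6 + 6\right) = \left(-2\right) 0 = 0$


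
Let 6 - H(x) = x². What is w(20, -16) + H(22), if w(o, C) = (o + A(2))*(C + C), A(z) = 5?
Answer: -1278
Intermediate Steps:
H(x) = 6 - x²
w(o, C) = 2*C*(5 + o) (w(o, C) = (o + 5)*(C + C) = (5 + o)*(2*C) = 2*C*(5 + o))
w(20, -16) + H(22) = 2*(-16)*(5 + 20) + (6 - 1*22²) = 2*(-16)*25 + (6 - 1*484) = -800 + (6 - 484) = -800 - 478 = -1278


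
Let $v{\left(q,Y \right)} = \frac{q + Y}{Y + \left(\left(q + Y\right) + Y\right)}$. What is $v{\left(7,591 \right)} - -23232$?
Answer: $\frac{20676779}{890} \approx 23232.0$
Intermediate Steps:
$v{\left(q,Y \right)} = \frac{Y + q}{q + 3 Y}$ ($v{\left(q,Y \right)} = \frac{Y + q}{Y + \left(\left(Y + q\right) + Y\right)} = \frac{Y + q}{Y + \left(q + 2 Y\right)} = \frac{Y + q}{q + 3 Y}$)
$v{\left(7,591 \right)} - -23232 = \frac{591 + 7}{7 + 3 \cdot 591} - -23232 = \frac{1}{7 + 1773} \cdot 598 + 23232 = \frac{1}{1780} \cdot 598 + 23232 = \frac{299}{890} + 23232 = \frac{20676779}{890}$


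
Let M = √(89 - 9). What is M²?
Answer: 80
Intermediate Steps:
M = 4*√5 (M = √80 = 4*√5 ≈ 8.9443)
M² = (4*√5)² = 80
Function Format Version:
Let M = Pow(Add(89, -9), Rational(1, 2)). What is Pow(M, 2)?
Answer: 80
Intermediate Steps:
M = Mul(4, Pow(5, Rational(1, 2))) (M = Pow(80, Rational(1, 2)) = Mul(4, Pow(5, Rational(1, 2))) ≈ 8.9443)
Pow(M, 2) = Pow(Mul(4, Pow(5, Rational(1, 2))), 2) = 80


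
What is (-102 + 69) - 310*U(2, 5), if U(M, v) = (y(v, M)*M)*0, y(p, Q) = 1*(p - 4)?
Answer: -33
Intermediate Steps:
y(p, Q) = -4 + p (y(p, Q) = 1*(-4 + p) = -4 + p)
U(M, v) = 0 (U(M, v) = ((-4 + v)*M)*0 = (M*(-4 + v))*0 = 0)
(-102 + 69) - 310*U(2, 5) = (-102 + 69) - 310*0 = -33 + 0 = -33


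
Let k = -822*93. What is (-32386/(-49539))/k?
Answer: -16193/1893529197 ≈ -8.5518e-6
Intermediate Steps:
k = -76446
(-32386/(-49539))/k = -32386/(-49539)/(-76446) = -32386*(-1/49539)*(-1/76446) = (32386/49539)*(-1/76446) = -16193/1893529197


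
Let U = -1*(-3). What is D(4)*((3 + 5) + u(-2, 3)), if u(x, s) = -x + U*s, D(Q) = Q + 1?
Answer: 95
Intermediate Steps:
U = 3
D(Q) = 1 + Q
u(x, s) = -x + 3*s
D(4)*((3 + 5) + u(-2, 3)) = (1 + 4)*((3 + 5) + (-1*(-2) + 3*3)) = 5*(8 + (2 + 9)) = 5*(8 + 11) = 5*19 = 95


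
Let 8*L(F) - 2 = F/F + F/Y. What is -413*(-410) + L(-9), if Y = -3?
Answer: 677323/4 ≈ 1.6933e+5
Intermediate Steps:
L(F) = 3/8 - F/24 (L(F) = 1/4 + (F/F + F/(-3))/8 = 1/4 + (1 + F*(-1/3))/8 = 1/4 + (1 - F/3)/8 = 1/4 + (1/8 - F/24) = 3/8 - F/24)
-413*(-410) + L(-9) = -413*(-410) + (3/8 - 1/24*(-9)) = 169330 + (3/8 + 3/8) = 169330 + 3/4 = 677323/4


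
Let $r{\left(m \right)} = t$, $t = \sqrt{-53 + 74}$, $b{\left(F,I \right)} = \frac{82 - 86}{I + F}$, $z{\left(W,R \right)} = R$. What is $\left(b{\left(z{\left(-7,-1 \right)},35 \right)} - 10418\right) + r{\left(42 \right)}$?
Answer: $- \frac{177108}{17} + \sqrt{21} \approx -10414.0$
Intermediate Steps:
$b{\left(F,I \right)} = - \frac{4}{F + I}$
$t = \sqrt{21} \approx 4.5826$
$r{\left(m \right)} = \sqrt{21}$
$\left(b{\left(z{\left(-7,-1 \right)},35 \right)} - 10418\right) + r{\left(42 \right)} = \left(- \frac{4}{-1 + 35} - 10418\right) + \sqrt{21} = \left(- \frac{4}{34} - 10418\right) + \sqrt{21} = \left(\left(-4\right) \frac{1}{34} - 10418\right) + \sqrt{21} = \left(- \frac{2}{17} - 10418\right) + \sqrt{21} = - \frac{177108}{17} + \sqrt{21}$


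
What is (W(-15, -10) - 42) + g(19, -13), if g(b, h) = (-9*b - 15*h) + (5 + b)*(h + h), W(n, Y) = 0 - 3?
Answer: -645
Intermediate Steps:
W(n, Y) = -3
g(b, h) = -15*h - 9*b + 2*h*(5 + b) (g(b, h) = (-15*h - 9*b) + (5 + b)*(2*h) = (-15*h - 9*b) + 2*h*(5 + b) = -15*h - 9*b + 2*h*(5 + b))
(W(-15, -10) - 42) + g(19, -13) = (-3 - 42) + (-9*19 - 5*(-13) + 2*19*(-13)) = -45 + (-171 + 65 - 494) = -45 - 600 = -645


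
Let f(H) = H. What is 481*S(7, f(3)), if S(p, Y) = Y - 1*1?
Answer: 962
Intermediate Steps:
S(p, Y) = -1 + Y (S(p, Y) = Y - 1 = -1 + Y)
481*S(7, f(3)) = 481*(-1 + 3) = 481*2 = 962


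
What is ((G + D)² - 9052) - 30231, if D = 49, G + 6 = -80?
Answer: -37914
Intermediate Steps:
G = -86 (G = -6 - 80 = -86)
((G + D)² - 9052) - 30231 = ((-86 + 49)² - 9052) - 30231 = ((-37)² - 9052) - 30231 = (1369 - 9052) - 30231 = -7683 - 30231 = -37914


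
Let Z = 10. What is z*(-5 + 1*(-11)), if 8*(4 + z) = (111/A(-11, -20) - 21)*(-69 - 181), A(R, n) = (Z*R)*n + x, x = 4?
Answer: -5736361/551 ≈ -10411.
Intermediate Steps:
A(R, n) = 4 + 10*R*n (A(R, n) = (10*R)*n + 4 = 10*R*n + 4 = 4 + 10*R*n)
z = 5736361/8816 (z = -4 + ((111/(4 + 10*(-11)*(-20)) - 21)*(-69 - 181))/8 = -4 + ((111/(4 + 2200) - 21)*(-250))/8 = -4 + ((111/2204 - 21)*(-250))/8 = -4 + (-46173/2204*(-250))/8 = -4 + (⅛)*(5771625/1102) = -4 + 5771625/8816 = 5736361/8816 ≈ 650.68)
z*(-5 + 1*(-11)) = 5736361*(-5 + 1*(-11))/8816 = 5736361*(-5 - 11)/8816 = (5736361/8816)*(-16) = -5736361/551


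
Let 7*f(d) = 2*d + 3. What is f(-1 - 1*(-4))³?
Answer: 729/343 ≈ 2.1254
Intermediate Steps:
f(d) = 3/7 + 2*d/7 (f(d) = (2*d + 3)/7 = (3 + 2*d)/7 = 3/7 + 2*d/7)
f(-1 - 1*(-4))³ = (3/7 + 2*(-1 - 1*(-4))/7)³ = (3/7 + 2*(-1 + 4)/7)³ = (3/7 + (2/7)*3)³ = (3/7 + 6/7)³ = (9/7)³ = 729/343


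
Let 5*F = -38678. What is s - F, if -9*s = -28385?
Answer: 490027/45 ≈ 10889.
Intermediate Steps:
F = -38678/5 (F = (⅕)*(-38678) = -38678/5 ≈ -7735.6)
s = 28385/9 (s = -⅑*(-28385) = 28385/9 ≈ 3153.9)
s - F = 28385/9 - 1*(-38678/5) = 28385/9 + 38678/5 = 490027/45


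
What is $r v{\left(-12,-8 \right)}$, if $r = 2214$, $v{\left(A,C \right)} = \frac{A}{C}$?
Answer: $3321$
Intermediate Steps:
$r v{\left(-12,-8 \right)} = 2214 \left(- \frac{12}{-8}\right) = 2214 \left(\left(-12\right) \left(- \frac{1}{8}\right)\right) = 2214 \cdot \frac{3}{2} = 3321$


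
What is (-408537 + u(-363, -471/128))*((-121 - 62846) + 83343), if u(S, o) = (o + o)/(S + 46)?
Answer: -21110550177195/2536 ≈ -8.3243e+9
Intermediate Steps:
u(S, o) = 2*o/(46 + S) (u(S, o) = (2*o)/(46 + S) = 2*o/(46 + S))
(-408537 + u(-363, -471/128))*((-121 - 62846) + 83343) = (-408537 + 2*(-471/128)/(46 - 363))*((-121 - 62846) + 83343) = (-408537 + 2*(-471*1/128)/(-317))*(-62967 + 83343) = (-408537 + 2*(-471/128)*(-1/317))*20376 = (-408537 + 471/20288)*20376 = -8288398185/20288*20376 = -21110550177195/2536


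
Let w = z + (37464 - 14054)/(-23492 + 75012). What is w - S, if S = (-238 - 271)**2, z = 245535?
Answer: -69786651/5152 ≈ -13546.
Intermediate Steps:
S = 259081 (S = (-509)**2 = 259081)
w = 1264998661/5152 (w = 245535 + (37464 - 14054)/(-23492 + 75012) = 245535 + 23410/51520 = 245535 + 23410*(1/51520) = 245535 + 2341/5152 = 1264998661/5152 ≈ 2.4554e+5)
w - S = 1264998661/5152 - 1*259081 = 1264998661/5152 - 259081 = -69786651/5152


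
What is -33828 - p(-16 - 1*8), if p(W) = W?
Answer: -33804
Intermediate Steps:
-33828 - p(-16 - 1*8) = -33828 - (-16 - 1*8) = -33828 - (-16 - 8) = -33828 - 1*(-24) = -33828 + 24 = -33804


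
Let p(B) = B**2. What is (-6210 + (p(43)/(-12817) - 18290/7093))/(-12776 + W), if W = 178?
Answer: 564804729897/1145296538638 ≈ 0.49315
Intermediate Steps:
(-6210 + (p(43)/(-12817) - 18290/7093))/(-12776 + W) = (-6210 + (43**2/(-12817) - 18290/7093))/(-12776 + 178) = (-6210 + (1849*(-1/12817) - 18290*1/7093))/(-12598) = (-6210 + (-1849/12817 - 18290/7093))*(-1/12598) = (-6210 - 247537887/90910981)*(-1/12598) = -564804729897/90910981*(-1/12598) = 564804729897/1145296538638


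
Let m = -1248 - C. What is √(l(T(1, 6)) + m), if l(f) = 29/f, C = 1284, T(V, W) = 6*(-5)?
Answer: I*√2279670/30 ≈ 50.329*I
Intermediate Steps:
T(V, W) = -30
m = -2532 (m = -1248 - 1*1284 = -1248 - 1284 = -2532)
√(l(T(1, 6)) + m) = √(29/(-30) - 2532) = √(29*(-1/30) - 2532) = √(-29/30 - 2532) = √(-75989/30) = I*√2279670/30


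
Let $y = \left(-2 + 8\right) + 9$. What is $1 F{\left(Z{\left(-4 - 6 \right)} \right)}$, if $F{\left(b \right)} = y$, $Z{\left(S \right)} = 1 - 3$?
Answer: $15$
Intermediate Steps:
$y = 15$ ($y = 6 + 9 = 15$)
$Z{\left(S \right)} = -2$ ($Z{\left(S \right)} = 1 - 3 = -2$)
$F{\left(b \right)} = 15$
$1 F{\left(Z{\left(-4 - 6 \right)} \right)} = 1 \cdot 15 = 15$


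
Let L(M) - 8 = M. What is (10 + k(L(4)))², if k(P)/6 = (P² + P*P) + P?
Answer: 3276100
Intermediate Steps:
L(M) = 8 + M
k(P) = 6*P + 12*P² (k(P) = 6*((P² + P*P) + P) = 6*((P² + P²) + P) = 6*(2*P² + P) = 6*(P + 2*P²) = 6*P + 12*P²)
(10 + k(L(4)))² = (10 + 6*(8 + 4)*(1 + 2*(8 + 4)))² = (10 + 6*12*(1 + 2*12))² = (10 + 6*12*(1 + 24))² = (10 + 6*12*25)² = (10 + 1800)² = 1810² = 3276100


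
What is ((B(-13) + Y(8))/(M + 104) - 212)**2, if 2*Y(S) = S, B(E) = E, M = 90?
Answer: 1692252769/37636 ≈ 44964.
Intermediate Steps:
Y(S) = S/2
((B(-13) + Y(8))/(M + 104) - 212)**2 = ((-13 + (1/2)*8)/(90 + 104) - 212)**2 = ((-13 + 4)/194 - 212)**2 = (-9*1/194 - 212)**2 = (-9/194 - 212)**2 = (-41137/194)**2 = 1692252769/37636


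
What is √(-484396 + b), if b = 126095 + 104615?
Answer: I*√253686 ≈ 503.67*I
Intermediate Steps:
b = 230710
√(-484396 + b) = √(-484396 + 230710) = √(-253686) = I*√253686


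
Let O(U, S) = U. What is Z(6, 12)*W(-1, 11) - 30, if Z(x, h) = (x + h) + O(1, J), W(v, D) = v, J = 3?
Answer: -49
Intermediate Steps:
Z(x, h) = 1 + h + x (Z(x, h) = (x + h) + 1 = (h + x) + 1 = 1 + h + x)
Z(6, 12)*W(-1, 11) - 30 = (1 + 12 + 6)*(-1) - 30 = 19*(-1) - 30 = -19 - 30 = -49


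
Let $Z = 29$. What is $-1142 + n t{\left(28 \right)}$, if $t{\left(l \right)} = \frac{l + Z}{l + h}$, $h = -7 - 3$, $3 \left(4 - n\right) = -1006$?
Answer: $- \frac{607}{9} \approx -67.444$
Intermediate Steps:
$n = \frac{1018}{3}$ ($n = 4 - - \frac{1006}{3} = 4 + \frac{1006}{3} = \frac{1018}{3} \approx 339.33$)
$h = -10$
$t{\left(l \right)} = \frac{29 + l}{-10 + l}$ ($t{\left(l \right)} = \frac{l + 29}{l - 10} = \frac{29 + l}{-10 + l}$)
$-1142 + n t{\left(28 \right)} = -1142 + \frac{1018 \frac{29 + 28}{-10 + 28}}{3} = -1142 + \frac{1018 \cdot \frac{1}{18} \cdot 57}{3} = -1142 + \frac{1018}{3} \cdot \frac{19}{6} = -1142 + \frac{9671}{9} = - \frac{607}{9}$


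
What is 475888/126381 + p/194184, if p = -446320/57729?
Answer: 31753993934386/8432958889737 ≈ 3.7655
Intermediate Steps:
p = -63760/8247 (p = -446320*1/57729 = -63760/8247 ≈ -7.7313)
475888/126381 + p/194184 = 475888/126381 - 63760/8247/194184 = 475888*(1/126381) - 63760/8247*1/194184 = 475888/126381 - 7970/200179431 = 31753993934386/8432958889737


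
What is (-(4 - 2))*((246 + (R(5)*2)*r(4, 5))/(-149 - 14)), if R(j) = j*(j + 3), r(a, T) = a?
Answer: 1132/163 ≈ 6.9448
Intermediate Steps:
R(j) = j*(3 + j)
(-(4 - 2))*((246 + (R(5)*2)*r(4, 5))/(-149 - 14)) = (-(4 - 2))*((246 + ((5*(3 + 5))*2)*4)/(-149 - 14)) = (-1*2)*((246 + ((5*8)*2)*4)/(-163)) = -2*(246 + (40*2)*4)*(-1)/163 = -2*(246 + 80*4)*(-1)/163 = -2*(246 + 320)*(-1)/163 = -1132*(-1)/163 = -2*(-566/163) = 1132/163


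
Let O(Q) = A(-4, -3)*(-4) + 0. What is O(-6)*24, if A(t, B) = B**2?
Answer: -864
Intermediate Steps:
O(Q) = -36 (O(Q) = (-3)**2*(-4) + 0 = 9*(-4) + 0 = -36 + 0 = -36)
O(-6)*24 = -36*24 = -864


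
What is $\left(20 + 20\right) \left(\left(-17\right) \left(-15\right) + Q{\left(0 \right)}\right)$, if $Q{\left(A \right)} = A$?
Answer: $10200$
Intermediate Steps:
$\left(20 + 20\right) \left(\left(-17\right) \left(-15\right) + Q{\left(0 \right)}\right) = \left(20 + 20\right) \left(\left(-17\right) \left(-15\right) + 0\right) = 40 \left(255 + 0\right) = 40 \cdot 255 = 10200$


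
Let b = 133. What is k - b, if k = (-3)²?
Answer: -124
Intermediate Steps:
k = 9
k - b = 9 - 1*133 = 9 - 133 = -124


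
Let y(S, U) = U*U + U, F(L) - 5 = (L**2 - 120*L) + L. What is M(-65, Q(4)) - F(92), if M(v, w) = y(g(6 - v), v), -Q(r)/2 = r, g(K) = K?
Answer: 6639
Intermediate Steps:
Q(r) = -2*r
F(L) = 5 + L**2 - 119*L (F(L) = 5 + ((L**2 - 120*L) + L) = 5 + (L**2 - 119*L) = 5 + L**2 - 119*L)
y(S, U) = U + U**2 (y(S, U) = U**2 + U = U + U**2)
M(v, w) = v*(1 + v)
M(-65, Q(4)) - F(92) = -65*(1 - 65) - (5 + 92**2 - 119*92) = -65*(-64) - (5 + 8464 - 10948) = 4160 - 1*(-2479) = 4160 + 2479 = 6639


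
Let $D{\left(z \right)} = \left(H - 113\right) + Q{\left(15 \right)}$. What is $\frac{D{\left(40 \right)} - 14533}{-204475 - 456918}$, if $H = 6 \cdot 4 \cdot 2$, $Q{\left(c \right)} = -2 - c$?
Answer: $\frac{14615}{661393} \approx 0.022097$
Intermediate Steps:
$H = 48$ ($H = 24 \cdot 2 = 48$)
$D{\left(z \right)} = -82$ ($D{\left(z \right)} = \left(48 - 113\right) - 17 = -65 - 17 = -82$)
$\frac{D{\left(40 \right)} - 14533}{-204475 - 456918} = \frac{-82 - 14533}{-204475 - 456918} = - \frac{14615}{-661393} = \left(-14615\right) \left(- \frac{1}{661393}\right) = \frac{14615}{661393}$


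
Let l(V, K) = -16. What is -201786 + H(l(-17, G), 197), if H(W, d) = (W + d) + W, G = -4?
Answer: -201621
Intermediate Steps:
H(W, d) = d + 2*W
-201786 + H(l(-17, G), 197) = -201786 + (197 + 2*(-16)) = -201786 + (197 - 32) = -201786 + 165 = -201621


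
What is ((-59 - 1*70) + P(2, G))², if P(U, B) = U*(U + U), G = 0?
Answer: 14641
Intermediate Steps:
P(U, B) = 2*U² (P(U, B) = U*(2*U) = 2*U²)
((-59 - 1*70) + P(2, G))² = ((-59 - 1*70) + 2*2²)² = ((-59 - 70) + 2*4)² = (-129 + 8)² = (-121)² = 14641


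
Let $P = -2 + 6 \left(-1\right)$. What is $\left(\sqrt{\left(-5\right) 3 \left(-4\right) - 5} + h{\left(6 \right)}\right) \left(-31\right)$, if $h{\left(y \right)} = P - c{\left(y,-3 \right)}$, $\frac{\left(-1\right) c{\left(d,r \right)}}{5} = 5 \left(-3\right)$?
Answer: $2573 - 31 \sqrt{55} \approx 2343.1$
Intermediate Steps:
$c{\left(d,r \right)} = 75$ ($c{\left(d,r \right)} = - 5 \cdot 5 \left(-3\right) = \left(-5\right) \left(-15\right) = 75$)
$P = -8$ ($P = -2 - 6 = -8$)
$h{\left(y \right)} = -83$ ($h{\left(y \right)} = -8 - 75 = -83$)
$\left(\sqrt{\left(-5\right) 3 \left(-4\right) - 5} + h{\left(6 \right)}\right) \left(-31\right) = \left(\sqrt{\left(-5\right) 3 \left(-4\right) - 5} - 83\right) \left(-31\right) = \left(\sqrt{\left(-15\right) \left(-4\right) - 5} - 83\right) \left(-31\right) = \left(\sqrt{60 - 5} - 83\right) \left(-31\right) = \left(\sqrt{55} - 83\right) \left(-31\right) = \left(-83 + \sqrt{55}\right) \left(-31\right) = 2573 - 31 \sqrt{55}$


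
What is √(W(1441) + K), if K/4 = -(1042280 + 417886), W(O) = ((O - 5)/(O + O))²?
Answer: 2*I*√3032006826965/1441 ≈ 2416.7*I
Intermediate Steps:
W(O) = (-5 + O)²/(4*O²) (W(O) = ((-5 + O)/((2*O)))² = ((-5 + O)*(1/(2*O)))² = ((-5 + O)/(2*O))² = (-5 + O)²/(4*O²))
K = -5840664 (K = 4*(-(1042280 + 417886)) = 4*(-1*1460166) = 4*(-1460166) = -5840664)
√(W(1441) + K) = √((¼)*(-5 + 1441)²/1441² - 5840664) = √((¼)*(1/2076481)*1436² - 5840664) = √((¼)*(1/2076481)*2062096 - 5840664) = √(515524/2076481 - 5840664) = √(-12128027307860/2076481) = 2*I*√3032006826965/1441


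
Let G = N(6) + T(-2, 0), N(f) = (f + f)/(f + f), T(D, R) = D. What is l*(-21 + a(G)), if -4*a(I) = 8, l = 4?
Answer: -92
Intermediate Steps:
N(f) = 1 (N(f) = (2*f)/((2*f)) = (2*f)*(1/(2*f)) = 1)
G = -1 (G = 1 - 2 = -1)
a(I) = -2 (a(I) = -¼*8 = -2)
l*(-21 + a(G)) = 4*(-21 - 2) = 4*(-23) = -92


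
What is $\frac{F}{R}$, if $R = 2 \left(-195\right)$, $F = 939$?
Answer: $- \frac{313}{130} \approx -2.4077$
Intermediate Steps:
$R = -390$
$\frac{F}{R} = \frac{939}{-390} = 939 \left(- \frac{1}{390}\right) = - \frac{313}{130}$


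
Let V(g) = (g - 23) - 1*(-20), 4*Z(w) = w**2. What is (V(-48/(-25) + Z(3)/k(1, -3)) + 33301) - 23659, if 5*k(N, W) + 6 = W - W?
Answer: 1927809/200 ≈ 9639.0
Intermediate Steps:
k(N, W) = -6/5 (k(N, W) = -6/5 + (W - W)/5 = -6/5 + (1/5)*0 = -6/5 + 0 = -6/5)
Z(w) = w**2/4
V(g) = -3 + g (V(g) = (-23 + g) + 20 = -3 + g)
(V(-48/(-25) + Z(3)/k(1, -3)) + 33301) - 23659 = ((-3 + (-48/(-25) + ((1/4)*3**2)/(-6/5))) + 33301) - 23659 = ((-3 + (-48*(-1/25) + ((1/4)*9)*(-5/6))) + 33301) - 23659 = ((-3 + (48/25 + (9/4)*(-5/6))) + 33301) - 23659 = ((-3 + (48/25 - 15/8)) + 33301) - 23659 = ((-3 + 9/200) + 33301) - 23659 = (-591/200 + 33301) - 23659 = 6659609/200 - 23659 = 1927809/200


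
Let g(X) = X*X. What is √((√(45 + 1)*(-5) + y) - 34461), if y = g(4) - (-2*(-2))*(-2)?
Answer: √(-34437 - 5*√46) ≈ 185.66*I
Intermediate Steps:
g(X) = X²
y = 24 (y = 4² - (-2*(-2))*(-2) = 16 - 4*(-2) = 16 - 1*(-8) = 16 + 8 = 24)
√((√(45 + 1)*(-5) + y) - 34461) = √((√(45 + 1)*(-5) + 24) - 34461) = √((√46*(-5) + 24) - 34461) = √((-5*√46 + 24) - 34461) = √((24 - 5*√46) - 34461) = √(-34437 - 5*√46)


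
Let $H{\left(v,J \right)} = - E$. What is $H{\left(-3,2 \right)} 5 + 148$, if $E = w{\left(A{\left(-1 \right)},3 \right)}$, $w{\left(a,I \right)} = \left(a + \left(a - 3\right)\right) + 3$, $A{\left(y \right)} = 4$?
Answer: $108$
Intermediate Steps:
$w{\left(a,I \right)} = 2 a$ ($w{\left(a,I \right)} = \left(a + \left(-3 + a\right)\right) + 3 = \left(-3 + 2 a\right) + 3 = 2 a$)
$E = 8$ ($E = 2 \cdot 4 = 8$)
$H{\left(v,J \right)} = -8$ ($H{\left(v,J \right)} = \left(-1\right) 8 = -8$)
$H{\left(-3,2 \right)} 5 + 148 = \left(-8\right) 5 + 148 = -40 + 148 = 108$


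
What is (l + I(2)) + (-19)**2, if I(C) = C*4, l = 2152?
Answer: 2521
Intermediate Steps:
I(C) = 4*C
(l + I(2)) + (-19)**2 = (2152 + 4*2) + (-19)**2 = (2152 + 8) + 361 = 2160 + 361 = 2521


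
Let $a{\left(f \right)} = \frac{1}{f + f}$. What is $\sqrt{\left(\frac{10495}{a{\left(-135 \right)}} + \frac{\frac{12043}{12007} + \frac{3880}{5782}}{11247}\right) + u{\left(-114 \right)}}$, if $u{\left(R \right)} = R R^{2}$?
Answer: $\frac{i \sqrt{13422791372565130990878095403}}{55772647077} \approx 2077.3 i$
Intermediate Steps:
$u{\left(R \right)} = R^{3}$
$a{\left(f \right)} = \frac{1}{2 f}$
$\sqrt{\left(\frac{10495}{a{\left(-135 \right)}} + \frac{\frac{12043}{12007} + \frac{3880}{5782}}{11247}\right) + u{\left(-114 \right)}} = \sqrt{\left(\frac{10495}{\frac{1}{2} \frac{1}{-135}} + \frac{\frac{12043}{12007} + \frac{3880}{5782}}{11247}\right) + \left(-114\right)^{3}} = \sqrt{\left(\frac{10495}{\frac{1}{2} \left(- \frac{1}{135}\right)} + \left(12043 \cdot \frac{1}{12007} + 3880 \cdot \frac{1}{5782}\right) \frac{1}{11247}\right) - 1481544} = \sqrt{\left(\frac{10495}{- \frac{1}{270}} + \left(\frac{12043}{12007} + \frac{1940}{2891}\right) \frac{1}{11247}\right) - 1481544} = \sqrt{\left(10495 \left(-270\right) + \frac{58109893}{34712237} \cdot \frac{1}{11247}\right) - 1481544} = \sqrt{\left(-2833650 + \frac{58109893}{390408529539}\right) - 1481544} = \sqrt{- \frac{1106281129670077457}{390408529539} - 1481544} = \sqrt{- \frac{1684688544157405673}{390408529539}} = \frac{i \sqrt{13422791372565130990878095403}}{55772647077}$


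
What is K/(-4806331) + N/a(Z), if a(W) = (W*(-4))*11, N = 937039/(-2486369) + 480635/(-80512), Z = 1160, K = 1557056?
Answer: -935460483764183941591/2888694523544506716160 ≈ -0.32383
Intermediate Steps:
N = -74734049899/11775443584 (N = 937039*(-1/2486369) + 480635*(-1/80512) = -937039/2486369 - 480635/80512 = -74734049899/11775443584 ≈ -6.3466)
a(W) = -44*W (a(W) = -4*W*11 = -44*W)
K/(-4806331) + N/a(Z) = 1557056/(-4806331) - 74734049899/(11775443584*((-44*1160))) = 1557056*(-1/4806331) - 74734049899/11775443584/(-51040) = -1557056/4806331 - 74734049899/11775443584*(-1/51040) = -1557056/4806331 + 74734049899/601018640527360 = -935460483764183941591/2888694523544506716160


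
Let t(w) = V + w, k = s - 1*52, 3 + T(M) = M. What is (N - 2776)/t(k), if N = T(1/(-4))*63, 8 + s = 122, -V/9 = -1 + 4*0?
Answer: -11923/284 ≈ -41.982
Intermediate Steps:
V = 9 (V = -9*(-1 + 4*0) = -9*(-1 + 0) = -9*(-1) = 9)
s = 114 (s = -8 + 122 = 114)
T(M) = -3 + M
N = -819/4 (N = (-3 + 1/(-4))*63 = (-3 - ¼)*63 = -13/4*63 = -819/4 ≈ -204.75)
k = 62 (k = 114 - 1*52 = 114 - 52 = 62)
t(w) = 9 + w
(N - 2776)/t(k) = (-819/4 - 2776)/(9 + 62) = -11923/4/71 = -11923/4*1/71 = -11923/284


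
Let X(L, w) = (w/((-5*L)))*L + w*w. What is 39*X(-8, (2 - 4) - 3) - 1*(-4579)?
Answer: 5593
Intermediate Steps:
X(L, w) = w**2 - w/5 (X(L, w) = (w*(-1/(5*L)))*L + w**2 = (-w/(5*L))*L + w**2 = -w/5 + w**2 = w**2 - w/5)
39*X(-8, (2 - 4) - 3) - 1*(-4579) = 39*(((2 - 4) - 3)*(-1/5 + ((2 - 4) - 3))) - 1*(-4579) = 39*((-2 - 3)*(-1/5 + (-2 - 3))) + 4579 = 39*(-5*(-1/5 - 5)) + 4579 = 39*(-5*(-26/5)) + 4579 = 39*26 + 4579 = 1014 + 4579 = 5593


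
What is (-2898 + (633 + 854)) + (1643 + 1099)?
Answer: 1331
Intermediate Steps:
(-2898 + (633 + 854)) + (1643 + 1099) = (-2898 + 1487) + 2742 = -1411 + 2742 = 1331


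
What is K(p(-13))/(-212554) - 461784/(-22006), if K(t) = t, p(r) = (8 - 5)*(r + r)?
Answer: 24538938201/1169365831 ≈ 20.985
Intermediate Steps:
p(r) = 6*r (p(r) = 3*(2*r) = 6*r)
K(p(-13))/(-212554) - 461784/(-22006) = (6*(-13))/(-212554) - 461784/(-22006) = -78*(-1/212554) - 461784*(-1/22006) = 39/106277 + 230892/11003 = 24538938201/1169365831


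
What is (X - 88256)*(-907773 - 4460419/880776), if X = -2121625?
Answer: 588969478654443409/293592 ≈ 2.0061e+12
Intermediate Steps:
(X - 88256)*(-907773 - 4460419/880776) = (-2121625 - 88256)*(-907773 - 4460419/880776) = -2209881*(-907773 - 4460419*1/880776) = -2209881*(-907773 - 4460419/880776) = -2209881*(-799549132267/880776) = 588969478654443409/293592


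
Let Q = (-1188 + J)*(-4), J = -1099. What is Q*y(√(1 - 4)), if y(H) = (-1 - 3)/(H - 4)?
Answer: 146368/19 + 36592*I*√3/19 ≈ 7703.6 + 3335.7*I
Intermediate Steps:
y(H) = -4/(-4 + H)
Q = 9148 (Q = (-1188 - 1099)*(-4) = -2287*(-4) = 9148)
Q*y(√(1 - 4)) = 9148*(-4/(-4 + √(1 - 4))) = 9148*(-4/(-4 + √(-3))) = 9148*(-4/(-4 + I*√3)) = -36592/(-4 + I*√3)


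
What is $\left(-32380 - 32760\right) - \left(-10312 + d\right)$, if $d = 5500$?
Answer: $-60328$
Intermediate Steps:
$\left(-32380 - 32760\right) - \left(-10312 + d\right) = \left(-32380 - 32760\right) + \left(10312 - 5500\right) = -65140 + \left(10312 - 5500\right) = -65140 + 4812 = -60328$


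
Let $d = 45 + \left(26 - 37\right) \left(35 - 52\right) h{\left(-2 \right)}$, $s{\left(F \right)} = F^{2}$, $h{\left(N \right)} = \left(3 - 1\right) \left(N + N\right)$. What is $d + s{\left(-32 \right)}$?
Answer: $-427$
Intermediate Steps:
$h{\left(N \right)} = 4 N$ ($h{\left(N \right)} = 2 \cdot 2 N = 4 N$)
$d = -1451$ ($d = 45 + \left(26 - 37\right) \left(35 - 52\right) 4 \left(-2\right) = 45 + \left(-11\right) \left(-17\right) \left(-8\right) = 45 + 187 \left(-8\right) = 45 - 1496 = -1451$)
$d + s{\left(-32 \right)} = -1451 + \left(-32\right)^{2} = -1451 + 1024 = -427$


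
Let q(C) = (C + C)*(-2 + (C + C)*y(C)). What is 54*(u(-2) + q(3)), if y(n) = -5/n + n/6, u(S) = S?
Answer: -3024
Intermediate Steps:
y(n) = -5/n + n/6 (y(n) = -5/n + n*(⅙) = -5/n + n/6)
q(C) = 2*C*(-2 + 2*C*(-5/C + C/6)) (q(C) = (C + C)*(-2 + (C + C)*(-5/C + C/6)) = (2*C)*(-2 + (2*C)*(-5/C + C/6)) = (2*C)*(-2 + 2*C*(-5/C + C/6)) = 2*C*(-2 + 2*C*(-5/C + C/6)))
54*(u(-2) + q(3)) = 54*(-2 + (⅔)*3*(-36 + 3²)) = 54*(-2 + (⅔)*3*(-36 + 9)) = 54*(-2 + (⅔)*3*(-27)) = 54*(-2 - 54) = 54*(-56) = -3024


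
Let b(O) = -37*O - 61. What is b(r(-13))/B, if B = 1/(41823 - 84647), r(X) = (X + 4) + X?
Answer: -32246472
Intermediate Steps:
r(X) = 4 + 2*X (r(X) = (4 + X) + X = 4 + 2*X)
b(O) = -61 - 37*O
B = -1/42824 (B = 1/(-42824) = -1/42824 ≈ -2.3351e-5)
b(r(-13))/B = (-61 - 37*(4 + 2*(-13)))/(-1/42824) = (-61 - 37*(4 - 26))*(-42824) = (-61 - 37*(-22))*(-42824) = (-61 + 814)*(-42824) = 753*(-42824) = -32246472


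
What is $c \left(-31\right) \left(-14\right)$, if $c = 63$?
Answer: $27342$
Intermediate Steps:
$c \left(-31\right) \left(-14\right) = 63 \left(-31\right) \left(-14\right) = \left(-1953\right) \left(-14\right) = 27342$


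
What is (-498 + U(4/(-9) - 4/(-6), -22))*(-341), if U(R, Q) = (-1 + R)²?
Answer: 13738549/81 ≈ 1.6961e+5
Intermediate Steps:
(-498 + U(4/(-9) - 4/(-6), -22))*(-341) = (-498 + (-1 + (4/(-9) - 4/(-6)))²)*(-341) = (-498 + (-1 + (4*(-⅑) - 4*(-⅙)))²)*(-341) = (-498 + (-1 + (-4/9 + ⅔))²)*(-341) = (-498 + (-1 + 2/9)²)*(-341) = (-498 + (-7/9)²)*(-341) = (-498 + 49/81)*(-341) = -40289/81*(-341) = 13738549/81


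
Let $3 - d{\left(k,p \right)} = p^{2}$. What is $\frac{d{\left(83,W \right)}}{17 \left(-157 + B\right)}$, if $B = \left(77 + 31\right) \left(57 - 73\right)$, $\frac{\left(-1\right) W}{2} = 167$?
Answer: $\frac{8581}{2465} \approx 3.4811$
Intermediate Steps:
$W = -334$ ($W = \left(-2\right) 167 = -334$)
$d{\left(k,p \right)} = 3 - p^{2}$
$B = -1728$ ($B = 108 \left(-16\right) = -1728$)
$\frac{d{\left(83,W \right)}}{17 \left(-157 + B\right)} = \frac{3 - \left(-334\right)^{2}}{17 \left(-157 - 1728\right)} = \frac{3 - 111556}{17 \left(-1885\right)} = \frac{3 - 111556}{-32045} = \left(-111553\right) \left(- \frac{1}{32045}\right) = \frac{8581}{2465}$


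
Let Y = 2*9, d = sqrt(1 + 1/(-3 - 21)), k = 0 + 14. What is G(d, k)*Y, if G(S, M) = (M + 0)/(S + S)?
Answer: 252*sqrt(138)/23 ≈ 128.71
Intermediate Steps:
k = 14
d = sqrt(138)/12 (d = sqrt(1 + 1/(-24)) = sqrt(1 - 1/24) = sqrt(23/24) = sqrt(138)/12 ≈ 0.97894)
G(S, M) = M/(2*S) (G(S, M) = M/((2*S)) = M*(1/(2*S)) = M/(2*S))
Y = 18
G(d, k)*Y = ((1/2)*14/(sqrt(138)/12))*18 = ((1/2)*14*(2*sqrt(138)/23))*18 = (14*sqrt(138)/23)*18 = 252*sqrt(138)/23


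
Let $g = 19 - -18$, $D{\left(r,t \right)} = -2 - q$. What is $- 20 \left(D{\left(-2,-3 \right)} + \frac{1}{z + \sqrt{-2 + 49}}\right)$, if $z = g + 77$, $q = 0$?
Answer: $\frac{515680}{12949} + \frac{20 \sqrt{47}}{12949} \approx 39.835$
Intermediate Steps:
$D{\left(r,t \right)} = -2$ ($D{\left(r,t \right)} = -2 - 0 = -2 + 0 = -2$)
$g = 37$ ($g = 19 + 18 = 37$)
$z = 114$ ($z = 37 + 77 = 114$)
$- 20 \left(D{\left(-2,-3 \right)} + \frac{1}{z + \sqrt{-2 + 49}}\right) = - 20 \left(-2 + \frac{1}{114 + \sqrt{-2 + 49}}\right) = - 20 \left(-2 + \frac{1}{114 + \sqrt{47}}\right) = 40 - \frac{20}{114 + \sqrt{47}}$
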